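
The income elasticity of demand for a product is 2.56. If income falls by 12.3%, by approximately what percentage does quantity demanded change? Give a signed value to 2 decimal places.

-31.49

%ΔQ ≈ E × %ΔI = (2.56) × (-12.3%) ≈ -31.49%.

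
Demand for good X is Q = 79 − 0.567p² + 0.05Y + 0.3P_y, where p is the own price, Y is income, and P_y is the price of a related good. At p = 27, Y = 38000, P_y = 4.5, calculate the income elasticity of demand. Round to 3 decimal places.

1.213

Evaluating quantity at (p, Y, P_y) gives Q = 79 − 0.567(27)² + 0.05(38000) + 0.3(4.5) = 79 − 413.343 + 1900 + 1.35 = 1567.007.
∂Q/∂Y = +0.05, so E_I = 0.05·(38000/1567.007) ≈ 1.213.
E_I > 1: normal good (luxury).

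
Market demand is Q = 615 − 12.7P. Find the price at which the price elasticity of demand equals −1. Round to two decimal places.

24.21

For linear demand Q = a − bP, E = −bP/(a − bP). |E| = 1 ⇒ bP = a − bP ⇒ P = a/(2b).
P = 615/(2·12.7) ≈ 24.21.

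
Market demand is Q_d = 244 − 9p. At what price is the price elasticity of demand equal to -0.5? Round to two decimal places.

9.04

Set −bp/(a − bp) = −0.5 ⇒ bp = 0.5(a − bp) ⇒ bp(1+0.5) = 0.5·a.
p = 0.5·244/(9·1.5) ≈ 9.04.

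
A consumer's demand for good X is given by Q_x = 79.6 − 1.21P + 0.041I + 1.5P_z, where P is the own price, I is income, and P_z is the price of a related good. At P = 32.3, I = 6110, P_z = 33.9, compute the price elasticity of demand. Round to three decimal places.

-0.114

At the given point, Q_x = 79.6 − 1.21(32.3) + 0.041(6110) + 1.5(33.9) = 79.6 − 39.083 + 250.51 + 50.85 = 341.877.
∂Q_x/∂P = −1.21, so E_p = (−1.21)·(32.3/341.877) ≈ -0.114.
|E_p| < 1: demand is inelastic.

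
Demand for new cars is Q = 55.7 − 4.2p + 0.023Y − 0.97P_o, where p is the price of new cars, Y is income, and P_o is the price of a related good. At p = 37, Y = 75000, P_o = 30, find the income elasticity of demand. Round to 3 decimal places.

Substituting, Q = 55.7 − 4.2(37) + 0.023(75000) − 0.97(30) = 55.7 − 155.4 + 1725 − 29.1 = 1596.2.
∂Q/∂Y = +0.023, so E_I = 0.023·(75000/1596.2) ≈ 1.081.
E_I > 1: normal good (luxury).

1.081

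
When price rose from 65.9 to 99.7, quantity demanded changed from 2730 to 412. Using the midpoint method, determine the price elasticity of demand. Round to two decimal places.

-3.61

%Δq = (412 − 2730)/[(2730 + 412)/2] = -2318/1571 ≈ -1.4755.
%ΔP = (99.7 − 65.9)/[(65.9 + 99.7)/2] = 33.8/82.8 ≈ 0.4082.
Arc elasticity E = %Δq/%ΔP ≈ -1.4755/0.4082 ≈ -3.61.
|E| > 1: demand is elastic over this range.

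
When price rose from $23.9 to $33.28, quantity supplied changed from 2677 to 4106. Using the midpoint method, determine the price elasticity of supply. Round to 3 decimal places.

1.284

%ΔQ = (4106 − 2677)/[(2677 + 4106)/2] = 1429/3391.5 ≈ 0.4213.
%ΔP = (33.28 − 23.9)/[(23.9 + 33.28)/2] = 9.38/28.59 ≈ 0.3281.
Arc elasticity E = %ΔQ/%ΔP ≈ 0.4213/0.3281 ≈ 1.284.
|E| > 1: supply is elastic over this range.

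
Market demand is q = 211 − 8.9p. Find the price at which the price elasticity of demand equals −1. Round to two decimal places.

11.85

For linear demand q = a − bp, E = −bp/(a − bp). |E| = 1 ⇒ bp = a − bp ⇒ p = a/(2b).
p = 211/(2·8.9) ≈ 11.85.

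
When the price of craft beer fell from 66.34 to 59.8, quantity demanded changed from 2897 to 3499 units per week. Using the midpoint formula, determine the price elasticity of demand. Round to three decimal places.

%Δq = (3499 − 2897)/[(2897 + 3499)/2] = 602/3198 ≈ 0.1882.
%ΔP = (59.8 − 66.34)/[(66.34 + 59.8)/2] = -6.54/63.07 ≈ -0.1037.
Arc elasticity E = %Δq/%ΔP ≈ 0.1882/-0.1037 ≈ -1.815.
|E| > 1: demand is elastic over this range.

-1.815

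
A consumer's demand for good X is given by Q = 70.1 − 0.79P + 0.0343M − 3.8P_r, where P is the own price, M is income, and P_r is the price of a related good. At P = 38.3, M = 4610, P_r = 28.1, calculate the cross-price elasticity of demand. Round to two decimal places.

Q = 70.1 − 0.79(38.3) + 0.0343(4610) − 3.8(28.1) = 70.1 − 30.257 + 158.123 − 106.78 = 91.186.
∂Q/∂P_r = −3.8, so E_xy = -3.8·(28.1/91.186) ≈ -1.17.
E_xy < 0: the goods are complements.

-1.17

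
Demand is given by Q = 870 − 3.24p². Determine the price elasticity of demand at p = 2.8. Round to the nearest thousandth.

At p = 2.8, Q = 844.5984.
dQ/dp = −2·3.24·p = −18.144.
Point elasticity E = (dQ/dp)·(p/Q) = -18.144 × 2.8/844.5984 ≈ -0.060.
|E| < 1, so demand is inelastic at this price.

-0.060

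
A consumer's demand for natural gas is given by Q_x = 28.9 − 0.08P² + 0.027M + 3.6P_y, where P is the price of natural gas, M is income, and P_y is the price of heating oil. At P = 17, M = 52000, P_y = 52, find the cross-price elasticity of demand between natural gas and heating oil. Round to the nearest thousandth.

Evaluating quantity at (P, M, P_y) gives Q_x = 28.9 − 0.08(17)² + 0.027(52000) + 3.6(52) = 28.9 − 23.12 + 1404 + 187.2 = 1596.98.
∂Q_x/∂P_y = +3.6, so E_xy = 3.6·(52/1596.98) ≈ 0.117.
E_xy > 0: the goods are substitutes.

0.117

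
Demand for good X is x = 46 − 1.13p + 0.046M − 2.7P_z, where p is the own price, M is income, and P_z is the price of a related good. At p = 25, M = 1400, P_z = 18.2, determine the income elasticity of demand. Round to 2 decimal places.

1.95

Evaluating quantity at (p, M, P_z) gives x = 46 − 1.13(25) + 0.046(1400) − 2.7(18.2) = 46 − 28.25 + 64.4 − 49.14 = 33.01.
∂x/∂M = +0.046, so E_I = 0.046·(1400/33.01) ≈ 1.95.
E_I > 1: normal good (luxury).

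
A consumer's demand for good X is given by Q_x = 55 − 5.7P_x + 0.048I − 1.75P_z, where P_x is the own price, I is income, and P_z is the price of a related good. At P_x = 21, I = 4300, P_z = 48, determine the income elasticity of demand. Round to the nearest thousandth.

Substituting, Q_x = 55 − 5.7(21) + 0.048(4300) − 1.75(48) = 55 − 119.7 + 206.4 − 84 = 57.7.
∂Q_x/∂I = +0.048, so E_I = 0.048·(4300/57.7) ≈ 3.577.
E_I > 1: normal good (luxury).

3.577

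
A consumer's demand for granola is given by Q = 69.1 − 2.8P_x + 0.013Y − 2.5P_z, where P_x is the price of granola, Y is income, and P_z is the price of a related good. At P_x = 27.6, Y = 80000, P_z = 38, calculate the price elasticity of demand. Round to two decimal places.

Evaluating quantity at (P_x, Y, P_z) gives Q = 69.1 − 2.8(27.6) + 0.013(80000) − 2.5(38) = 69.1 − 77.28 + 1040 − 95 = 936.82.
∂Q/∂P_x = −2.8, so E_p = (−2.8)·(27.6/936.82) ≈ -0.08.
|E_p| < 1: demand is inelastic.

-0.08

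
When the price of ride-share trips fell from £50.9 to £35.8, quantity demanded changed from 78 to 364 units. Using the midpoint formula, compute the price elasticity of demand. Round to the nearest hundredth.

-3.72

%Δq = (364 − 78)/[(78 + 364)/2] = 286/221 ≈ 1.2941.
%Δp = (35.8 − 50.9)/[(50.9 + 35.8)/2] = -15.1/43.35 ≈ -0.3483.
Arc elasticity E = %Δq/%Δp ≈ 1.2941/-0.3483 ≈ -3.72.
|E| > 1: demand is elastic over this range.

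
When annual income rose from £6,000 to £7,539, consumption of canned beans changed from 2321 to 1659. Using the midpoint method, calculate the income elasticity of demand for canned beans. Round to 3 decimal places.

%ΔQ = (1659 − 2321)/[(2321+1659)/2] = -662/1990 ≈ -0.3327.
%ΔI = (7,539 − 6,000)/[(6,000+7,539)/2] = 1539/6769.5 ≈ 0.2273.
E_I = %ΔQ/%ΔI ≈ -1.463.
E_I < 0: inferior good.

-1.463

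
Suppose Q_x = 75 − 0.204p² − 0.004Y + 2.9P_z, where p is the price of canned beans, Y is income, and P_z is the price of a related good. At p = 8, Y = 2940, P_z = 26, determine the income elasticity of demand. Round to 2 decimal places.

Substituting, Q_x = 75 − 0.204(8)² − 0.004(2940) + 2.9(26) = 75 − 13.056 − 11.76 + 75.4 = 125.584.
∂Q_x/∂Y = −0.004, so E_I = -0.004·(2940/125.584) ≈ -0.09.
E_I < 0: inferior good.

-0.09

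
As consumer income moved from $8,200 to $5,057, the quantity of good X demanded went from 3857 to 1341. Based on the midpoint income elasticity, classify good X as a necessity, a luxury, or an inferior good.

luxury

%ΔQ = (1341 − 3857)/[(3857+1341)/2] = -2516/2599 ≈ -0.9681.
%ΔM = (5,057 − 8,200)/[(8,200+5,057)/2] = -3143/6628.5 ≈ -0.4742.
E_I = %ΔQ/%ΔM ≈ 2.042.
E_I > 1: normal good (luxury).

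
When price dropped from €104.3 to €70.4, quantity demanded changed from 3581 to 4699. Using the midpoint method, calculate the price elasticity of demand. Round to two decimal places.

%Δq = (4699 − 3581)/[(3581 + 4699)/2] = 1118/4140 ≈ 0.2700.
%Δp = (70.4 − 104.3)/[(104.3 + 70.4)/2] = -33.9/87.35 ≈ -0.3881.
Arc elasticity E = %Δq/%Δp ≈ 0.2700/-0.3881 ≈ -0.70.
|E| < 1: demand is inelastic over this range.

-0.70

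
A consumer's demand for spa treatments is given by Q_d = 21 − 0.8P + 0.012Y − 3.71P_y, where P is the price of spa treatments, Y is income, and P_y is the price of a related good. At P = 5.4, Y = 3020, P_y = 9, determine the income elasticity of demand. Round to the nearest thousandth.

1.856

First evaluate Q_d: 21 − 0.8(5.4) + 0.012(3020) − 3.71(9) = 21 − 4.32 + 36.24 − 33.39 = 19.53.
∂Q_d/∂Y = +0.012, so E_I = 0.012·(3020/19.53) ≈ 1.856.
E_I > 1: normal good (luxury).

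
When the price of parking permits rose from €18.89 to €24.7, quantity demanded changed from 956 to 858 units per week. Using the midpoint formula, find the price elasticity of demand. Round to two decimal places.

%Δq = (858 − 956)/[(956 + 858)/2] = -98/907 ≈ -0.1080.
%Δp = (24.7 − 18.89)/[(18.89 + 24.7)/2] = 5.81/21.795 ≈ 0.2666.
Arc elasticity E = %Δq/%Δp ≈ -0.1080/0.2666 ≈ -0.41.
|E| < 1: demand is inelastic over this range.

-0.41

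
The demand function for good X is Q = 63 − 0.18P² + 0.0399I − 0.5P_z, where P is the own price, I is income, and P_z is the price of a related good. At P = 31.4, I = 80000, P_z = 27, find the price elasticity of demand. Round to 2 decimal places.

-0.12

Evaluating quantity at (P, I, P_z) gives Q = 63 − 0.18(31.4)² + 0.0399(80000) − 0.5(27) = 63 − 177.4728 + 3192 − 13.5 = 3064.0272.
∂Q/∂P = −2·0.18·P = -11.304, so E_p = -11.304·(31.4/3064.0272) ≈ -0.12.
|E_p| < 1: demand is inelastic.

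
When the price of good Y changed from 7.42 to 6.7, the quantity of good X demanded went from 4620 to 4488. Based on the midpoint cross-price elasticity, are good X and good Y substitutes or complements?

substitutes

%ΔQ_x = (4488 − 4620)/[(4620+4488)/2] = -132/4554 ≈ -0.0290.
%ΔP_y = (6.7 − 7.42)/[(7.42+6.7)/2] ≈ -0.1020.
E_xy = -0.0290/-0.1020 ≈ 0.284.
E_xy > 0, so the goods are substitutes.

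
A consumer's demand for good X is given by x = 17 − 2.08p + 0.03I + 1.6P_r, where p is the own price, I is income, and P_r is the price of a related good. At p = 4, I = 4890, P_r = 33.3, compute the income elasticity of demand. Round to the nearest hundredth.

0.70

At the given point, x = 17 − 2.08(4) + 0.03(4890) + 1.6(33.3) = 17 − 8.32 + 146.7 + 53.28 = 208.66.
∂x/∂I = +0.03, so E_I = 0.03·(4890/208.66) ≈ 0.70.
E_I ∈ (0,1): normal good (necessity).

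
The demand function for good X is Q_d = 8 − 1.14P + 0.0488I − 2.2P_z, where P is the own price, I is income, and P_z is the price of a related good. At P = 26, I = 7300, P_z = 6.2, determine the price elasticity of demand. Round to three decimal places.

Evaluating quantity at (P, I, P_z) gives Q_d = 8 − 1.14(26) + 0.0488(7300) − 2.2(6.2) = 8 − 29.64 + 356.24 − 13.64 = 320.96.
∂Q_d/∂P = −1.14, so E_p = (−1.14)·(26/320.96) ≈ -0.092.
|E_p| < 1: demand is inelastic.

-0.092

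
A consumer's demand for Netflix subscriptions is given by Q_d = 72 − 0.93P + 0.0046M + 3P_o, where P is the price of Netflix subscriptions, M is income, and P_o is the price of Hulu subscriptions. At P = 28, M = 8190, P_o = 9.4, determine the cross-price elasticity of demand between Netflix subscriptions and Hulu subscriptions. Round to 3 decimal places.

0.252

Q_d = 72 − 0.93(28) + 0.0046(8190) + 3(9.4) = 72 − 26.04 + 37.674 + 28.2 = 111.834.
∂Q_d/∂P_o = +3, so E_xy = 3·(9.4/111.834) ≈ 0.252.
E_xy > 0: the goods are substitutes.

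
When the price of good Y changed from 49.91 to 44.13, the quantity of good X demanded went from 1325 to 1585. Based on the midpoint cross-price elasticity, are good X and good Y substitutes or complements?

%ΔQ_x = (1585 − 1325)/[(1325+1585)/2] = 260/1455 ≈ 0.1787.
%ΔP_y = (44.13 − 49.91)/[(49.91+44.13)/2] ≈ -0.1229.
E_xy = 0.1787/-0.1229 ≈ -1.454.
E_xy < 0, so the goods are complements.

complements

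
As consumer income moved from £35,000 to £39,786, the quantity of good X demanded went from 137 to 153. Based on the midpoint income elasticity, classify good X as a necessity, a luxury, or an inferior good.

necessity

%ΔQ = (153 − 137)/[(137+153)/2] = 16/145 ≈ 0.1103.
%ΔI = (39,786 − 35,000)/[(35,000+39,786)/2] = 4786/37393 ≈ 0.1280.
E_I = %ΔQ/%ΔI ≈ 0.862.
E_I ∈ (0,1): normal good (necessity).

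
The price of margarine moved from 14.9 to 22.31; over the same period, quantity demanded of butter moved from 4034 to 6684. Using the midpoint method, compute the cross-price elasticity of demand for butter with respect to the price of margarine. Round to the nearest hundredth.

1.24

%ΔQ_x = (6684 − 4034)/[(4034+6684)/2] = 2650/5359 ≈ 0.4945.
%ΔP_y = (22.31 − 14.9)/[(14.9+22.31)/2] ≈ 0.3983.
E_xy = 0.4945/0.3983 ≈ 1.24.
E_xy > 0, so butter and margarine are substitutes.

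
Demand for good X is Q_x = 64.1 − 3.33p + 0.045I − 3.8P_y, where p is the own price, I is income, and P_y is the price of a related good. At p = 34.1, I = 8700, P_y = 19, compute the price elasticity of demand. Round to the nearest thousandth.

Evaluating quantity at (p, I, P_y) gives Q_x = 64.1 − 3.33(34.1) + 0.045(8700) − 3.8(19) = 64.1 − 113.553 + 391.5 − 72.2 = 269.847.
∂Q_x/∂p = −3.33, so E_p = (−3.33)·(34.1/269.847) ≈ -0.421.
|E_p| < 1: demand is inelastic.

-0.421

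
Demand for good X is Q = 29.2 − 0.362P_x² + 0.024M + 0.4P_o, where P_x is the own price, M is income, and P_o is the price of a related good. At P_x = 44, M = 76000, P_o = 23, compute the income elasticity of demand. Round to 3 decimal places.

1.570

Evaluating quantity at (P_x, M, P_o) gives Q = 29.2 − 0.362(44)² + 0.024(76000) + 0.4(23) = 29.2 − 700.832 + 1824 + 9.2 = 1161.568.
∂Q/∂M = +0.024, so E_I = 0.024·(76000/1161.568) ≈ 1.570.
E_I > 1: normal good (luxury).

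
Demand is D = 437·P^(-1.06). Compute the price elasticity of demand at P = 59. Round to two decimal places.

For a Cobb–Douglas (constant-elasticity) form D = A·P^α·…, the elasticity with respect to P equals the exponent α at every point.
Here the exponent on P is -1.06, so the price elasticity of demand is -1.06.

-1.06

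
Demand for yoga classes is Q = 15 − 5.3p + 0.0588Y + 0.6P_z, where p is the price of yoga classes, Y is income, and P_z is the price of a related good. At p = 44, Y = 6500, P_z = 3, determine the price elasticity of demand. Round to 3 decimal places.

First evaluate Q: 15 − 5.3(44) + 0.0588(6500) + 0.6(3) = 15 − 233.2 + 382.2 + 1.8 = 165.8.
∂Q/∂p = −5.3, so E_p = (−5.3)·(44/165.8) ≈ -1.407.
|E_p| > 1: demand is elastic.

-1.407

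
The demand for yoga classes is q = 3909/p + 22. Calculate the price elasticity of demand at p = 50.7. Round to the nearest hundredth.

-0.78

At p = 50.7, q = 99.1006.
dq/dp = −3909/p² = −1.5207.
Point elasticity E = (dq/dp)·(p/q) = -1.5207 × 50.7/99.1006 ≈ -0.78.
|E| < 1, so demand is inelastic at this price.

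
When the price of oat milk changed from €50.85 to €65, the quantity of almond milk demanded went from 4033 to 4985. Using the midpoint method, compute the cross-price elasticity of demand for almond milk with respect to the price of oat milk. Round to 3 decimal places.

%ΔQ_x = (4985 − 4033)/[(4033+4985)/2] = 952/4509 ≈ 0.2111.
%ΔP_y = (65 − 50.85)/[(50.85+65)/2] ≈ 0.2443.
E_xy = 0.2111/0.2443 ≈ 0.864.
E_xy > 0, so almond milk and oat milk are substitutes.

0.864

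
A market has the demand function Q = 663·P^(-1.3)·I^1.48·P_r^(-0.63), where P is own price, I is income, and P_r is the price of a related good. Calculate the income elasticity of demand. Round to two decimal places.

1.48

For a Cobb–Douglas (constant-elasticity) form Q = A·I^α·…, the elasticity with respect to I equals the exponent α at every point.
Here the exponent on I is 1.48, so the income elasticity of demand is 1.48.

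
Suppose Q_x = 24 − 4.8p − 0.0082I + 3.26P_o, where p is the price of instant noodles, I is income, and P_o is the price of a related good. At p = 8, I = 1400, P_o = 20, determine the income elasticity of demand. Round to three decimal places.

-0.292

Substituting, Q_x = 24 − 4.8(8) − 0.0082(1400) + 3.26(20) = 24 − 38.4 − 11.48 + 65.2 = 39.32.
∂Q_x/∂I = −0.0082, so E_I = -0.0082·(1400/39.32) ≈ -0.292.
E_I < 0: inferior good.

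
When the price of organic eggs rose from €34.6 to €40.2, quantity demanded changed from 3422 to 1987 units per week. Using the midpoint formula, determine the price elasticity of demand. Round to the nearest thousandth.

-3.544

%Δq = (1987 − 3422)/[(3422 + 1987)/2] = -1435/2704.5 ≈ -0.5306.
%ΔP = (40.2 − 34.6)/[(34.6 + 40.2)/2] = 5.6/37.4 ≈ 0.1497.
Arc elasticity E = %Δq/%ΔP ≈ -0.5306/0.1497 ≈ -3.544.
|E| > 1: demand is elastic over this range.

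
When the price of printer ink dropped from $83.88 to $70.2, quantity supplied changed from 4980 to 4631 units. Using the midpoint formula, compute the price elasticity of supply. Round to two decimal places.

%Δq = (4631 − 4980)/[(4980 + 4631)/2] = -349/4805.5 ≈ -0.0726.
%Δp = (70.2 − 83.88)/[(83.88 + 70.2)/2] = -13.68/77.04 ≈ -0.1776.
Arc elasticity E = %Δq/%Δp ≈ -0.0726/-0.1776 ≈ 0.41.
|E| < 1: supply is inelastic over this range.

0.41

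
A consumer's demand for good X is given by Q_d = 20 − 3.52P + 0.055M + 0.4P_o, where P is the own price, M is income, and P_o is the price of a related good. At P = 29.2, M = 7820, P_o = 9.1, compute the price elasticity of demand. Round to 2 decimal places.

Substituting, Q_d = 20 − 3.52(29.2) + 0.055(7820) + 0.4(9.1) = 20 − 102.784 + 430.1 + 3.64 = 350.956.
∂Q_d/∂P = −3.52, so E_p = (−3.52)·(29.2/350.956) ≈ -0.29.
|E_p| < 1: demand is inelastic.

-0.29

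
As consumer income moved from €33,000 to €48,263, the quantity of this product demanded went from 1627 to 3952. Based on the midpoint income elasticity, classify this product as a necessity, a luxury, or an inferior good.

luxury

%ΔQ = (3952 − 1627)/[(1627+3952)/2] = 2325/2789.5 ≈ 0.8335.
%ΔI = (48,263 − 33,000)/[(33,000+48,263)/2] = 15263/40631.5 ≈ 0.3756.
E_I = %ΔQ/%ΔI ≈ 2.219.
E_I > 1: normal good (luxury).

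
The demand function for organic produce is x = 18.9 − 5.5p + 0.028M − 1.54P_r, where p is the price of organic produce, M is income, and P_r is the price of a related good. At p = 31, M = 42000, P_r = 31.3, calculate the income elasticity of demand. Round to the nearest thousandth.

x = 18.9 − 5.5(31) + 0.028(42000) − 1.54(31.3) = 18.9 − 170.5 + 1176 − 48.202 = 976.198.
∂x/∂M = +0.028, so E_I = 0.028·(42000/976.198) ≈ 1.205.
E_I > 1: normal good (luxury).

1.205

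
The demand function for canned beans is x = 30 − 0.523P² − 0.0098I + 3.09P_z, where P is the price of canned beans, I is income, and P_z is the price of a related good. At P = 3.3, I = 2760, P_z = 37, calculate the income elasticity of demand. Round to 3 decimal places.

-0.242

At the given point, x = 30 − 0.523(3.3)² − 0.0098(2760) + 3.09(37) = 30 − 5.6955 − 27.048 + 114.33 = 111.5865.
∂x/∂I = −0.0098, so E_I = -0.0098·(2760/111.5865) ≈ -0.242.
E_I < 0: inferior good.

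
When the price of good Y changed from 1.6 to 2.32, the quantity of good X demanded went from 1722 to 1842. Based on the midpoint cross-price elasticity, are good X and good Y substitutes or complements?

%ΔQ_x = (1842 − 1722)/[(1722+1842)/2] = 120/1782 ≈ 0.0673.
%ΔP_y = (2.32 − 1.6)/[(1.6+2.32)/2] ≈ 0.3673.
E_xy = 0.0673/0.3673 ≈ 0.183.
E_xy > 0, so the goods are substitutes.

substitutes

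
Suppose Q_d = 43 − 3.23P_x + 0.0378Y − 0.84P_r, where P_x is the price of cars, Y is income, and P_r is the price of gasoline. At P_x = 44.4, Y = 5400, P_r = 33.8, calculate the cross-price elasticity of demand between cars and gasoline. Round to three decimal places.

-0.377

Q_d = 43 − 3.23(44.4) + 0.0378(5400) − 0.84(33.8) = 43 − 143.412 + 204.12 − 28.392 = 75.316.
∂Q_d/∂P_r = −0.84, so E_xy = -0.84·(33.8/75.316) ≈ -0.377.
E_xy < 0: the goods are complements.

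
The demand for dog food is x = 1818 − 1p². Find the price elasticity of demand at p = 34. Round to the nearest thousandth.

At p = 34, x = 662.
dx/dp = −2·1·p = −68.
Point elasticity E = (dx/dp)·(p/x) = -68 × 34/662 ≈ -3.492.
|E| > 1, so demand is elastic at this price.

-3.492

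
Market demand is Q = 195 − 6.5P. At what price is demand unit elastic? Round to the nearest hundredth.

15.00

For linear demand Q = a − bP, E = −bP/(a − bP). |E| = 1 ⇒ bP = a − bP ⇒ P = a/(2b).
P = 195/(2·6.5) = 15.00.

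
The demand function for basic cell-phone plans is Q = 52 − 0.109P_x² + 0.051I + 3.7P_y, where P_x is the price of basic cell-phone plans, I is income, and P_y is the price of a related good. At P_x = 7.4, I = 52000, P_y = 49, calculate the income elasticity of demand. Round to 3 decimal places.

0.921

First evaluate Q: 52 − 0.109(7.4)² + 0.051(52000) + 3.7(49) = 52 − 5.9688 + 2652 + 181.3 = 2879.3312.
∂Q/∂I = +0.051, so E_I = 0.051·(52000/2879.3312) ≈ 0.921.
E_I ∈ (0,1): normal good (necessity).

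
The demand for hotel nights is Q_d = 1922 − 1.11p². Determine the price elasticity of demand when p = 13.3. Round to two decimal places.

At p = 13.3, Q_d = 1725.6521.
dQ_d/dp = −2·1.11·p = −29.526.
Point elasticity E = (dQ_d/dp)·(p/Q_d) = -29.526 × 13.3/1725.6521 ≈ -0.23.
|E| < 1, so demand is inelastic at this price.

-0.23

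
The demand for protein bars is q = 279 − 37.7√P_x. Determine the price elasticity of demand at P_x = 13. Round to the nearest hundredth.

At P_x = 13, q = 143.0707.
dq/dP_x = −37.7/(2√P_x) = −37.7/(2·3.6056).
Point elasticity E = (dq/dP_x)·(P_x/q) = -5.228 × 13/143.0707 ≈ -0.48.
|E| < 1, so demand is inelastic at this price.

-0.48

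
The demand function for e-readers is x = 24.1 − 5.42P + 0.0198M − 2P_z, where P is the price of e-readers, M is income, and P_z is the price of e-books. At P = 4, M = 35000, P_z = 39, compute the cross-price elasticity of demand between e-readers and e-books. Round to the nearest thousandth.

Evaluating quantity at (P, M, P_z) gives x = 24.1 − 5.42(4) + 0.0198(35000) − 2(39) = 24.1 − 21.68 + 693 − 78 = 617.42.
∂x/∂P_z = −2, so E_xy = -2·(39/617.42) ≈ -0.126.
E_xy < 0: the goods are complements.

-0.126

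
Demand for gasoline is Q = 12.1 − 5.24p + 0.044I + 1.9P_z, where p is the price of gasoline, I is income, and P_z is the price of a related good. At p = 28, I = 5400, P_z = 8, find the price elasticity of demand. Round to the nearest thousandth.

At the given point, Q = 12.1 − 5.24(28) + 0.044(5400) + 1.9(8) = 12.1 − 146.72 + 237.6 + 15.2 = 118.18.
∂Q/∂p = −5.24, so E_p = (−5.24)·(28/118.18) ≈ -1.241.
|E_p| > 1: demand is elastic.

-1.241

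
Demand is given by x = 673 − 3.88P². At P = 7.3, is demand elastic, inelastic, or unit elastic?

inelastic

At P = 7.3, x = 466.2348.
dx/dP = −2·3.88·P = −56.648.
Point elasticity E = (dx/dP)·(P/x) = -56.648 × 7.3/466.2348 ≈ -0.887.
|E| ≈ 0.887 < 1, so demand is inelastic.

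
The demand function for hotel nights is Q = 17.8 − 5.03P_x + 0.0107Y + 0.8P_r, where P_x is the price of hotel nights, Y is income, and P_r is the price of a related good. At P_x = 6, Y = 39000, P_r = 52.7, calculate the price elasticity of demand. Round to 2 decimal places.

At the given point, Q = 17.8 − 5.03(6) + 0.0107(39000) + 0.8(52.7) = 17.8 − 30.18 + 417.3 + 42.16 = 447.08.
∂Q/∂P_x = −5.03, so E_p = (−5.03)·(6/447.08) ≈ -0.07.
|E_p| < 1: demand is inelastic.

-0.07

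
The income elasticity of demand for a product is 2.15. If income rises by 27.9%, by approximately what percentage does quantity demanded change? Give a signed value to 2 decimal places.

%ΔQ ≈ E × %ΔI = (2.15) × (27.9%) ≈ 59.99%.

59.99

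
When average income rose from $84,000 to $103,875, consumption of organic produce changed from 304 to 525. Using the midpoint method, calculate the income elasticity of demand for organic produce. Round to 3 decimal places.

%ΔQ = (525 − 304)/[(304+525)/2] = 221/414.5 ≈ 0.5332.
%ΔY = (103,875 − 84,000)/[(84,000+103,875)/2] = 19875/93937.5 ≈ 0.2116.
E_I = %ΔQ/%ΔY ≈ 2.520.
E_I > 1: normal good (luxury).

2.520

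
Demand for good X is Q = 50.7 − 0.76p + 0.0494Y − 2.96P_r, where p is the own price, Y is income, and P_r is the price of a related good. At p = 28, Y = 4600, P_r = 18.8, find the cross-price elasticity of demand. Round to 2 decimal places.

-0.28

Substituting, Q = 50.7 − 0.76(28) + 0.0494(4600) − 2.96(18.8) = 50.7 − 21.28 + 227.24 − 55.648 = 201.012.
∂Q/∂P_r = −2.96, so E_xy = -2.96·(18.8/201.012) ≈ -0.28.
E_xy < 0: the goods are complements.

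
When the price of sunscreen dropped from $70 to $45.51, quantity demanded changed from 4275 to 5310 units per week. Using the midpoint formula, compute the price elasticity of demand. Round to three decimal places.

%Δq = (5310 − 4275)/[(4275 + 5310)/2] = 1035/4792.5 ≈ 0.2160.
%ΔP = (45.51 − 70)/[(70 + 45.51)/2] = -24.49/57.755 ≈ -0.4240.
Arc elasticity E = %Δq/%ΔP ≈ 0.2160/-0.4240 ≈ -0.509.
|E| < 1: demand is inelastic over this range.

-0.509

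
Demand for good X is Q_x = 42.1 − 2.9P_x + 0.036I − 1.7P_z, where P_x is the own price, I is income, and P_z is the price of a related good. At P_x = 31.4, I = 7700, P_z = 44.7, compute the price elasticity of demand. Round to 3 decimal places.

At the given point, Q_x = 42.1 − 2.9(31.4) + 0.036(7700) − 1.7(44.7) = 42.1 − 91.06 + 277.2 − 75.99 = 152.25.
∂Q_x/∂P_x = −2.9, so E_p = (−2.9)·(31.4/152.25) ≈ -0.598.
|E_p| < 1: demand is inelastic.

-0.598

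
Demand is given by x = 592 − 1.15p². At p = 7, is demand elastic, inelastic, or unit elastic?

inelastic

At p = 7, x = 535.65.
dx/dp = −2·1.15·p = −16.1.
Point elasticity E = (dx/dp)·(p/x) = -16.1 × 7/535.65 ≈ -0.210.
|E| ≈ 0.210 < 1, so demand is inelastic.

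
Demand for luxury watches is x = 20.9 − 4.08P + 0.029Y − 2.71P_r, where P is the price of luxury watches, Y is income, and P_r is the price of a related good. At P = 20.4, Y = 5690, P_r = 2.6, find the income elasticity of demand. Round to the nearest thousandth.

x = 20.9 − 4.08(20.4) + 0.029(5690) − 2.71(2.6) = 20.9 − 83.232 + 165.01 − 7.046 = 95.632.
∂x/∂Y = +0.029, so E_I = 0.029·(5690/95.632) ≈ 1.725.
E_I > 1: normal good (luxury).

1.725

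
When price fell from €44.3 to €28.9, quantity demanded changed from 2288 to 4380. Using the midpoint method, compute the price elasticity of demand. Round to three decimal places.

%Δq = (4380 − 2288)/[(2288 + 4380)/2] = 2092/3334 ≈ 0.6275.
%Δp = (28.9 − 44.3)/[(44.3 + 28.9)/2] = -15.4/36.6 ≈ -0.4208.
Arc elasticity E = %Δq/%Δp ≈ 0.6275/-0.4208 ≈ -1.491.
|E| > 1: demand is elastic over this range.

-1.491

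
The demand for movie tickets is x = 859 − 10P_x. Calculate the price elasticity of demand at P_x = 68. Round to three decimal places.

At P_x = 68, x = 179.
dx/dP_x = −10.
Point elasticity E = (dx/dP_x)·(P_x/x) = -10 × 68/179 ≈ -3.799.
|E| > 1, so demand is elastic at this price.

-3.799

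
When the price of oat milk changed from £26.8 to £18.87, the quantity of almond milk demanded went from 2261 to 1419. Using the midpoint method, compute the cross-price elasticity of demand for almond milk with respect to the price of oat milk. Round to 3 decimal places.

1.318

%ΔQ_x = (1419 − 2261)/[(2261+1419)/2] = -842/1840 ≈ -0.4576.
%ΔP_y = (18.87 − 26.8)/[(26.8+18.87)/2] ≈ -0.3473.
E_xy = -0.4576/-0.3473 ≈ 1.318.
E_xy > 0, so almond milk and oat milk are substitutes.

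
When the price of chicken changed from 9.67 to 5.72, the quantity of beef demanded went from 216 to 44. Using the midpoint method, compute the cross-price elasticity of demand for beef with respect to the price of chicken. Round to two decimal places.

2.58

%ΔQ_x = (44 − 216)/[(216+44)/2] = -172/130 ≈ -1.3231.
%ΔP_y = (5.72 − 9.67)/[(9.67+5.72)/2] ≈ -0.5133.
E_xy = -1.3231/-0.5133 ≈ 2.58.
E_xy > 0, so beef and chicken are substitutes.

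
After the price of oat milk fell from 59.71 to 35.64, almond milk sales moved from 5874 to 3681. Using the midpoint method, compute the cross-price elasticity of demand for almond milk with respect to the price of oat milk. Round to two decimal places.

%ΔQ_x = (3681 − 5874)/[(5874+3681)/2] = -2193/4777.5 ≈ -0.4590.
%ΔP_y = (35.64 − 59.71)/[(59.71+35.64)/2] ≈ -0.5049.
E_xy = -0.4590/-0.5049 ≈ 0.91.
E_xy > 0, so almond milk and oat milk are substitutes.

0.91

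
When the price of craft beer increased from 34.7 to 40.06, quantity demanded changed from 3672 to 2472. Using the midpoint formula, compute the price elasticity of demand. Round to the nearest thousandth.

%Δq = (2472 − 3672)/[(3672 + 2472)/2] = -1200/3072 ≈ -0.3906.
%ΔP = (40.06 − 34.7)/[(34.7 + 40.06)/2] = 5.36/37.38 ≈ 0.1434.
Arc elasticity E = %Δq/%ΔP ≈ -0.3906/0.1434 ≈ -2.724.
|E| > 1: demand is elastic over this range.

-2.724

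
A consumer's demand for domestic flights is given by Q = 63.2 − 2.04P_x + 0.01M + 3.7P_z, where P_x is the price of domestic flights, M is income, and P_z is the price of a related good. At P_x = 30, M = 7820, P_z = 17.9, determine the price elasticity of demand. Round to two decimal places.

At the given point, Q = 63.2 − 2.04(30) + 0.01(7820) + 3.7(17.9) = 63.2 − 61.2 + 78.2 + 66.23 = 146.43.
∂Q/∂P_x = −2.04, so E_p = (−2.04)·(30/146.43) ≈ -0.42.
|E_p| < 1: demand is inelastic.

-0.42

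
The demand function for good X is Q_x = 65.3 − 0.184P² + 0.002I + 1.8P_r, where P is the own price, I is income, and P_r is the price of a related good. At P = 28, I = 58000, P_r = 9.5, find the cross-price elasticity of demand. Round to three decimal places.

First evaluate Q_x: 65.3 − 0.184(28)² + 0.002(58000) + 1.8(9.5) = 65.3 − 144.256 + 116 + 17.1 = 54.144.
∂Q_x/∂P_r = +1.8, so E_xy = 1.8·(9.5/54.144) ≈ 0.316.
E_xy > 0: the goods are substitutes.

0.316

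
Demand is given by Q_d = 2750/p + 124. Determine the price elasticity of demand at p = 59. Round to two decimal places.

-0.27

At p = 59, Q_d = 170.6102.
dQ_d/dp = −2750/p² = −0.79.
Point elasticity E = (dQ_d/dp)·(p/Q_d) = -0.79 × 59/170.6102 ≈ -0.27.
|E| < 1, so demand is inelastic at this price.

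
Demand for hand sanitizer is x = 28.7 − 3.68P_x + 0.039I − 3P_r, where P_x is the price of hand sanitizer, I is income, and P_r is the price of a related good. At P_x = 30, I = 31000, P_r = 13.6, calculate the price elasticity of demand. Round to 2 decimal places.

x = 28.7 − 3.68(30) + 0.039(31000) − 3(13.6) = 28.7 − 110.4 + 1209 − 40.8 = 1086.5.
∂x/∂P_x = −3.68, so E_p = (−3.68)·(30/1086.5) ≈ -0.10.
|E_p| < 1: demand is inelastic.

-0.10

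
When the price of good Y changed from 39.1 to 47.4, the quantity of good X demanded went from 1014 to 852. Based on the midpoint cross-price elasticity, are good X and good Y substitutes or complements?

%ΔQ_x = (852 − 1014)/[(1014+852)/2] = -162/933 ≈ -0.1736.
%ΔP_y = (47.4 − 39.1)/[(39.1+47.4)/2] ≈ 0.1919.
E_xy = -0.1736/0.1919 ≈ -0.905.
E_xy < 0, so the goods are complements.

complements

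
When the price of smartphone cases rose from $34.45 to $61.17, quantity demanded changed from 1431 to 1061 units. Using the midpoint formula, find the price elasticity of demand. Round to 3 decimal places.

%ΔQ = (1061 − 1431)/[(1431 + 1061)/2] = -370/1246 ≈ -0.2970.
%ΔP = (61.17 − 34.45)/[(34.45 + 61.17)/2] = 26.72/47.81 ≈ 0.5589.
Arc elasticity E = %ΔQ/%ΔP ≈ -0.2970/0.5589 ≈ -0.531.
|E| < 1: demand is inelastic over this range.

-0.531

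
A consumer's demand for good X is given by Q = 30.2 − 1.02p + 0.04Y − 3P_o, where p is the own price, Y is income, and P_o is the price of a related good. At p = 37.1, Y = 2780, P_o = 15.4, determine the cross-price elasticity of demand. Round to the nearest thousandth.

-0.805

Evaluating quantity at (p, Y, P_o) gives Q = 30.2 − 1.02(37.1) + 0.04(2780) − 3(15.4) = 30.2 − 37.842 + 111.2 − 46.2 = 57.358.
∂Q/∂P_o = −3, so E_xy = -3·(15.4/57.358) ≈ -0.805.
E_xy < 0: the goods are complements.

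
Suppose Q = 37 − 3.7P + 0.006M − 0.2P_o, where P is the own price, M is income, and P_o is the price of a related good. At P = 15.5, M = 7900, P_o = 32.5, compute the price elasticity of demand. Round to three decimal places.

-2.791

Q = 37 − 3.7(15.5) + 0.006(7900) − 0.2(32.5) = 37 − 57.35 + 47.4 − 6.5 = 20.55.
∂Q/∂P = −3.7, so E_p = (−3.7)·(15.5/20.55) ≈ -2.791.
|E_p| > 1: demand is elastic.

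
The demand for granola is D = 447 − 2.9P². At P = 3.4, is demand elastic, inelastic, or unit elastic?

inelastic

At P = 3.4, D = 413.476.
dD/dP = −2·2.9·P = −19.72.
Point elasticity E = (dD/dP)·(P/D) = -19.72 × 3.4/413.476 ≈ -0.162.
|E| ≈ 0.162 < 1, so demand is inelastic.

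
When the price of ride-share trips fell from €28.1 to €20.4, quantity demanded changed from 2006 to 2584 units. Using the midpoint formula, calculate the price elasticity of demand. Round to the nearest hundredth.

-0.79

%Δq = (2584 − 2006)/[(2006 + 2584)/2] = 578/2295 ≈ 0.2519.
%Δp = (20.4 − 28.1)/[(28.1 + 20.4)/2] = -7.7/24.25 ≈ -0.3175.
Arc elasticity E = %Δq/%Δp ≈ 0.2519/-0.3175 ≈ -0.79.
|E| < 1: demand is inelastic over this range.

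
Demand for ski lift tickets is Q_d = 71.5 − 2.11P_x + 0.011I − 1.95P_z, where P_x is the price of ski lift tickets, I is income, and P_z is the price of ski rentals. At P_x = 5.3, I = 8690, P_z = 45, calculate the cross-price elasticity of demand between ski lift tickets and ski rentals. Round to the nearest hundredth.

-1.29

Substituting, Q_d = 71.5 − 2.11(5.3) + 0.011(8690) − 1.95(45) = 71.5 − 11.183 + 95.59 − 87.75 = 68.157.
∂Q_d/∂P_z = −1.95, so E_xy = -1.95·(45/68.157) ≈ -1.29.
E_xy < 0: the goods are complements.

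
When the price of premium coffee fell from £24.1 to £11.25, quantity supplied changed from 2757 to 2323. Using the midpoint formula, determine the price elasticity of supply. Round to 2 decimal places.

0.24

%ΔQ = (2323 − 2757)/[(2757 + 2323)/2] = -434/2540 ≈ -0.1709.
%Δp = (11.25 − 24.1)/[(24.1 + 11.25)/2] = -12.85/17.675 ≈ -0.7270.
Arc elasticity E = %ΔQ/%Δp ≈ -0.1709/-0.7270 ≈ 0.24.
|E| < 1: supply is inelastic over this range.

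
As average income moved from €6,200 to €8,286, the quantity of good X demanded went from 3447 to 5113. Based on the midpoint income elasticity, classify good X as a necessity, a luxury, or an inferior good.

%ΔQ = (5113 − 3447)/[(3447+5113)/2] = 1666/4280 ≈ 0.3893.
%ΔI = (8,286 − 6,200)/[(6,200+8,286)/2] = 2086/7243 ≈ 0.2880.
E_I = %ΔQ/%ΔI ≈ 1.352.
E_I > 1: normal good (luxury).

luxury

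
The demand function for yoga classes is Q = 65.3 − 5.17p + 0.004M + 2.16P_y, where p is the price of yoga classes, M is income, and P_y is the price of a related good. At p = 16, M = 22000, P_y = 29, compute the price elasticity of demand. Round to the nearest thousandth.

At the given point, Q = 65.3 − 5.17(16) + 0.004(22000) + 2.16(29) = 65.3 − 82.72 + 88 + 62.64 = 133.22.
∂Q/∂p = −5.17, so E_p = (−5.17)·(16/133.22) ≈ -0.621.
|E_p| < 1: demand is inelastic.

-0.621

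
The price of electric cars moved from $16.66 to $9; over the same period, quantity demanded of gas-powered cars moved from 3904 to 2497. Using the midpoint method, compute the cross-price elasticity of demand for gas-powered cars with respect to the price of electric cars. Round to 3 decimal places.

%ΔQ_x = (2497 − 3904)/[(3904+2497)/2] = -1407/3200.5 ≈ -0.4396.
%ΔP_y = (9 − 16.66)/[(16.66+9)/2] ≈ -0.5970.
E_xy = -0.4396/-0.5970 ≈ 0.736.
E_xy > 0, so gas-powered cars and electric cars are substitutes.

0.736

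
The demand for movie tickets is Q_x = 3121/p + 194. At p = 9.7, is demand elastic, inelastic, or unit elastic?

At p = 9.7, Q_x = 515.7526.
dQ_x/dp = −3121/p² = −33.1704.
Point elasticity E = (dQ_x/dp)·(p/Q_x) = -33.1704 × 9.7/515.7526 ≈ -0.624.
|E| ≈ 0.624 < 1, so demand is inelastic.

inelastic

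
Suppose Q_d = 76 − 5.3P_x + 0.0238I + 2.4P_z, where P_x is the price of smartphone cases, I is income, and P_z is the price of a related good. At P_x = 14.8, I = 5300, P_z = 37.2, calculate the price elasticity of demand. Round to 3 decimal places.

First evaluate Q_d: 76 − 5.3(14.8) + 0.0238(5300) + 2.4(37.2) = 76 − 78.44 + 126.14 + 89.28 = 212.98.
∂Q_d/∂P_x = −5.3, so E_p = (−5.3)·(14.8/212.98) ≈ -0.368.
|E_p| < 1: demand is inelastic.

-0.368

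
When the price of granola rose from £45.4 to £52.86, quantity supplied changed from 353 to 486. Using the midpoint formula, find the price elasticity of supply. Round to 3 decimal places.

%ΔQ = (486 − 353)/[(353 + 486)/2] = 133/419.5 ≈ 0.3170.
%Δp = (52.86 − 45.4)/[(45.4 + 52.86)/2] = 7.46/49.13 ≈ 0.1518.
Arc elasticity E = %ΔQ/%Δp ≈ 0.3170/0.1518 ≈ 2.088.
|E| > 1: supply is elastic over this range.

2.088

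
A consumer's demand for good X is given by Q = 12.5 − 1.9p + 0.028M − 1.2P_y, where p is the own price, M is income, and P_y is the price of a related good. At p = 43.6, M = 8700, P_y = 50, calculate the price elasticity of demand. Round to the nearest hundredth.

-0.73

At the given point, Q = 12.5 − 1.9(43.6) + 0.028(8700) − 1.2(50) = 12.5 − 82.84 + 243.6 − 60 = 113.26.
∂Q/∂p = −1.9, so E_p = (−1.9)·(43.6/113.26) ≈ -0.73.
|E_p| < 1: demand is inelastic.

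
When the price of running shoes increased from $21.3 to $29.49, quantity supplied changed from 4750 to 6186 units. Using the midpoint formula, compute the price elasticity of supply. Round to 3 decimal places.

%ΔQ = (6186 − 4750)/[(4750 + 6186)/2] = 1436/5468 ≈ 0.2626.
%Δp = (29.49 − 21.3)/[(21.3 + 29.49)/2] = 8.19/25.395 ≈ 0.3225.
Arc elasticity E = %ΔQ/%Δp ≈ 0.2626/0.3225 ≈ 0.814.
|E| < 1: supply is inelastic over this range.

0.814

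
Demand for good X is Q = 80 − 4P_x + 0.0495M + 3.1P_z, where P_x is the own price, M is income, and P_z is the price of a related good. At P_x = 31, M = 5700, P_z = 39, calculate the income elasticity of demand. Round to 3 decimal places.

Evaluating quantity at (P_x, M, P_z) gives Q = 80 − 4(31) + 0.0495(5700) + 3.1(39) = 80 − 124 + 282.15 + 120.9 = 359.05.
∂Q/∂M = +0.0495, so E_I = 0.0495·(5700/359.05) ≈ 0.786.
E_I ∈ (0,1): normal good (necessity).

0.786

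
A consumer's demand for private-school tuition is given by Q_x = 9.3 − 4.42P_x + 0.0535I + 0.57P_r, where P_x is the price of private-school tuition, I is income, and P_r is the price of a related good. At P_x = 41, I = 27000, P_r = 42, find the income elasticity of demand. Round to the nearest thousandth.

1.114

At the given point, Q_x = 9.3 − 4.42(41) + 0.0535(27000) + 0.57(42) = 9.3 − 181.22 + 1444.5 + 23.94 = 1296.52.
∂Q_x/∂I = +0.0535, so E_I = 0.0535·(27000/1296.52) ≈ 1.114.
E_I > 1: normal good (luxury).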